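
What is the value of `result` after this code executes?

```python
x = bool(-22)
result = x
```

x = True; result = True

True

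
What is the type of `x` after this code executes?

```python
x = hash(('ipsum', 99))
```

hash() returns int

int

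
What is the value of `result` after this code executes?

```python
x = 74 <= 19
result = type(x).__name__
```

x is bool; result = 'bool'

'bool'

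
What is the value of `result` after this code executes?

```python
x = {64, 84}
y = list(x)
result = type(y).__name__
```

x is set; y is list; result = 'list'

'list'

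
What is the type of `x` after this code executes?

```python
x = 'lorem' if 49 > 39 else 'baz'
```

Both branches of conditional are str

str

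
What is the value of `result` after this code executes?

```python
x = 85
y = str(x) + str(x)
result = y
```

x = 85; y = '8585'; result = '8585'

'8585'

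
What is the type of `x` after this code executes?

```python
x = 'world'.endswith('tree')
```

str.endswith() returns bool

bool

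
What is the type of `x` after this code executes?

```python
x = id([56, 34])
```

id() returns int

int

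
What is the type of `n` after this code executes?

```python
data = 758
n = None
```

None has type NoneType

NoneType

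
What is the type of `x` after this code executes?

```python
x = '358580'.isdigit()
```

str.isdigit() returns bool

bool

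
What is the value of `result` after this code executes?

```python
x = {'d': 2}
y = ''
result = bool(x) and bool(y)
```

x = {'d': 2}; y = ''; result = False

False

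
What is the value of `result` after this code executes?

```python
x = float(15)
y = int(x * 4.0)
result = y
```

x = 15.0; y = 60; result = 60

60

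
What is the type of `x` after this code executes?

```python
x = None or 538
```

'or' with None returns the other truthy value

int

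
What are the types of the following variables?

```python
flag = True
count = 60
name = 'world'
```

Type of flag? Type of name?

flag is assigned the constant True, which has type bool; name is assigned a quoted string literal, so it is a str

bool, str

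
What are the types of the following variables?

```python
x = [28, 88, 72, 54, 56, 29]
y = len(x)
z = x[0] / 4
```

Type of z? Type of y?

int / int = float; len() returns int

float, int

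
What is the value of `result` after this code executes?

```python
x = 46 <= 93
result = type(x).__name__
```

x is bool; result = 'bool'

'bool'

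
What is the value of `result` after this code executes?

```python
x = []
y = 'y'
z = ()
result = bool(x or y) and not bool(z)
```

x = []; y = 'y'; z = (); result = True

True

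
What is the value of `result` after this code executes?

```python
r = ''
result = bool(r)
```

r = ''; result = False

False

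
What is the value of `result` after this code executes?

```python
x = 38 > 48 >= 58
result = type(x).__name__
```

x is bool; result = 'bool'

'bool'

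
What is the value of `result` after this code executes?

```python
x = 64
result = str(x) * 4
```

x = 64; result = '64646464'

'64646464'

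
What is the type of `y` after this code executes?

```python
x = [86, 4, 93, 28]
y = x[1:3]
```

Slicing a list returns a list

list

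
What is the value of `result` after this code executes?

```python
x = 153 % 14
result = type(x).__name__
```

x is int; result = 'int'

'int'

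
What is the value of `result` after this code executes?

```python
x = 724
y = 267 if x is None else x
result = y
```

x = 724; y = 724; result = 724

724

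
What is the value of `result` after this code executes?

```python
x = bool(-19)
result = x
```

x = True; result = True

True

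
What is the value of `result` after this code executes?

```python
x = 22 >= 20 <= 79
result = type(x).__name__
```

x is bool; result = 'bool'

'bool'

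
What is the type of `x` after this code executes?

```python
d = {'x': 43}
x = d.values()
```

.values() returns dict_values view

dict_values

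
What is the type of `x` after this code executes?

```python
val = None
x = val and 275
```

'and' returns first falsy value (None)

NoneType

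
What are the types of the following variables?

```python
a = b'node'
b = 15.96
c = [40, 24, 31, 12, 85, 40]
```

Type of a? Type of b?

a is assigned a bytes literal (b'...' prefix); b is assigned a number with a decimal point, so it is a float

bytes, float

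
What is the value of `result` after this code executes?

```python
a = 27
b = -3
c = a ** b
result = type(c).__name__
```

a is int; b is int; c is float; result = 'float'

'float'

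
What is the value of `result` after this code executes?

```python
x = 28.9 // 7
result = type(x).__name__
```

x is float; result = 'float'

'float'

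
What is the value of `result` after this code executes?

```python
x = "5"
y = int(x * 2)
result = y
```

x = '5'; y = 55; result = 55

55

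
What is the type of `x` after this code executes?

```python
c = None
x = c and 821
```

'and' returns first falsy value (None)

NoneType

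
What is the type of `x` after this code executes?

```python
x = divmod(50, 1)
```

divmod() returns tuple of (quotient, remainder)

tuple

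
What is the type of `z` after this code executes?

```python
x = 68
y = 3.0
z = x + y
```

int + float = float

float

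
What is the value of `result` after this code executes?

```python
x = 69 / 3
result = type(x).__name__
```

x is float; result = 'float'

'float'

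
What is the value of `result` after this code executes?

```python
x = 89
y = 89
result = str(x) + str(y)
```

x = 89; y = 89; result = '8989'

'8989'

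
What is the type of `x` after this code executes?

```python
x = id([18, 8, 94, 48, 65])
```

id() returns int

int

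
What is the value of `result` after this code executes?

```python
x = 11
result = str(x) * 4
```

x = 11; result = '11111111'

'11111111'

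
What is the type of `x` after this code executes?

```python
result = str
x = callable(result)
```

callable() returns bool

bool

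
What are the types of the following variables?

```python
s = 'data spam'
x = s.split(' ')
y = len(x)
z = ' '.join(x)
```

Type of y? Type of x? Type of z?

len() returns int; str.split() returns list; str.join() returns str

int, list, str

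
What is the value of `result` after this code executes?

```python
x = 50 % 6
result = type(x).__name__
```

x is int; result = 'int'

'int'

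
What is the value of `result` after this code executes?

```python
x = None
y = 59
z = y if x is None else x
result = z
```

x = None; y = 59; z = 59; result = 59

59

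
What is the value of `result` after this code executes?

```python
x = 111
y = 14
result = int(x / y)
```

x = 111; y = 14; result = 7

7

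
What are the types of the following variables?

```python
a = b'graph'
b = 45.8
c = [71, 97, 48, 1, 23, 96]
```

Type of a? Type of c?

a is assigned a bytes literal (b'...' prefix); c is assigned a list literal (square brackets)

bytes, list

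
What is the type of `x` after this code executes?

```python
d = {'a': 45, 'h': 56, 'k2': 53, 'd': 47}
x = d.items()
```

dict.items() returns dict_items view

dict_items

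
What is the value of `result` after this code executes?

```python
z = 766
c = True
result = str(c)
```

z = 766; c = True; result = 'True'

'True'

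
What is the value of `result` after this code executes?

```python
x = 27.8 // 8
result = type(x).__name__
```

x is float; result = 'float'

'float'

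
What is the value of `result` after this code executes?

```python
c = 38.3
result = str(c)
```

c = 38.3; result = '38.3'

'38.3'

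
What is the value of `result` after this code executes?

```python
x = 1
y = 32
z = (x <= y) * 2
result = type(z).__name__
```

x is int; y is int; z is int; result = 'int'

'int'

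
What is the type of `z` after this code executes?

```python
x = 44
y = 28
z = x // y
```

int // int = int

int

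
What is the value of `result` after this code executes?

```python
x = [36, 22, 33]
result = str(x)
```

x = [36, 22, 33]; result = '[36, 22, 33]'

'[36, 22, 33]'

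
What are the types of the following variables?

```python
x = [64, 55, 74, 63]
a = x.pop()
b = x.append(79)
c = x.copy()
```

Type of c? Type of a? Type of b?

copy() returns list; pop() returns element; append() returns None

list, int, NoneType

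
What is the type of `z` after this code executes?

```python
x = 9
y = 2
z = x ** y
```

positive int ** positive int = int

int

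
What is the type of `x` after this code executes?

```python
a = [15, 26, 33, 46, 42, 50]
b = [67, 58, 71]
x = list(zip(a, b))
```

list(zip()) returns a list of tuples

list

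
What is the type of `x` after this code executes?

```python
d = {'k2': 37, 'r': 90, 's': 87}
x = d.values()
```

.values() returns dict_values view

dict_values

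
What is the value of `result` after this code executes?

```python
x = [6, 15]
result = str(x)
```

x = [6, 15]; result = '[6, 15]'

'[6, 15]'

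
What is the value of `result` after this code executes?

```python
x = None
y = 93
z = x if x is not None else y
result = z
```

x = None; y = 93; z = 93; result = 93

93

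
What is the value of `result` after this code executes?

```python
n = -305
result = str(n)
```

n = -305; result = '-305'

'-305'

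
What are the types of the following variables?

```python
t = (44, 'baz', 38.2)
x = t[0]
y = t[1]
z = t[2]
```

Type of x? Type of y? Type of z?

tuple[0] is int; tuple[1] is str; tuple[2] is float

int, str, float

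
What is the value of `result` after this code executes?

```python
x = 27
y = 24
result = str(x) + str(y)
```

x = 27; y = 24; result = '2724'

'2724'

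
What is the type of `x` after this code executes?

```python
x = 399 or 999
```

'or' returns first truthy value (int)

int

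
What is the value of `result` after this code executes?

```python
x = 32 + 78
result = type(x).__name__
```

x is int; result = 'int'

'int'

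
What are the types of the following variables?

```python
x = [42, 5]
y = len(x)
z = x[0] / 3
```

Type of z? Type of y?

int / int = float; len() returns int

float, int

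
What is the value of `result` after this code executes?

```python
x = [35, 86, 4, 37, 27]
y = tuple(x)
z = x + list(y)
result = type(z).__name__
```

x is list; y is tuple; z is list; result = 'list'

'list'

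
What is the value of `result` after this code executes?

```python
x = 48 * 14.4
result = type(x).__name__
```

x is float; result = 'float'

'float'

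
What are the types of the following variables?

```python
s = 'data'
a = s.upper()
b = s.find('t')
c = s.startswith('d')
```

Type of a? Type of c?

upper() returns str; startswith() returns bool

str, bool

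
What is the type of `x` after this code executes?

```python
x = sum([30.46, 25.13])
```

sum() of floats returns float

float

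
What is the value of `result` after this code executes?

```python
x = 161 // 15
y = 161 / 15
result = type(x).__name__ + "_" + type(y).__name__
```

x is int; y is float; result = 'int_float'

'int_float'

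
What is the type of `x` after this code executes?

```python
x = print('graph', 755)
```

print() returns None

NoneType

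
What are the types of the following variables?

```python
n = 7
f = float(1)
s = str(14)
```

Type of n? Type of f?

n is assigned a bare integer (no decimal point), so it is an int; f is assigned the result of calling float(), which returns a float

int, float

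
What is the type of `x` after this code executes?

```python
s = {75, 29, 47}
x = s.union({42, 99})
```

set.union() returns a new set

set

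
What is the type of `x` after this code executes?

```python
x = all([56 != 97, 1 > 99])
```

all() returns bool

bool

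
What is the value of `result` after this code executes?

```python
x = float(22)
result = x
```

x = 22.0; result = 22.0

22.0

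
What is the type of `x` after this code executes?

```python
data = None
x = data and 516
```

'and' returns first falsy value (None)

NoneType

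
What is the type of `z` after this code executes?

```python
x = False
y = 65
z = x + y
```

bool + int = int (bool is subclass of int)

int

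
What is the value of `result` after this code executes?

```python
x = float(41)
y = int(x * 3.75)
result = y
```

x = 41.0; y = 153; result = 153

153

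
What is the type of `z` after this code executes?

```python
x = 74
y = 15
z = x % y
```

int % int = int

int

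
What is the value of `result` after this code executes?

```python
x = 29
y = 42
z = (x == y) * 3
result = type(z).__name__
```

x is int; y is int; z is int; result = 'int'

'int'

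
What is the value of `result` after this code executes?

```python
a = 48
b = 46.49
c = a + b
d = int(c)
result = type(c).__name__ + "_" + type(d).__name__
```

a is int; b is float; c is float; d is int; result = 'float_int'

'float_int'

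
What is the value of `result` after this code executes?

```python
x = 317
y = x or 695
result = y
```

x = 317; y = 317; result = 317

317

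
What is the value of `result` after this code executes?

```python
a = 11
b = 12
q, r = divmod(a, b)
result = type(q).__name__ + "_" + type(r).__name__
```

a is int; b is int; q is int; r is int; result = 'int_int'

'int_int'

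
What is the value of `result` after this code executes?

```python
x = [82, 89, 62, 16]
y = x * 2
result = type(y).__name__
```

x is list; y is list; result = 'list'

'list'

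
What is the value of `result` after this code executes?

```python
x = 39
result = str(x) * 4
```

x = 39; result = '39393939'

'39393939'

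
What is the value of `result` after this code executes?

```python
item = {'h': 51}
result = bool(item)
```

item = {'h': 51}; result = True

True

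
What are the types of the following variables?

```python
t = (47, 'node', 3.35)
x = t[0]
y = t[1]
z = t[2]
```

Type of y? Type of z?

tuple[1] is str; tuple[2] is float

str, float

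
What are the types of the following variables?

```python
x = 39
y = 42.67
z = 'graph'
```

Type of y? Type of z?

y is assigned a number with a decimal point, so it is a float; z is assigned a quoted string literal, so it is a str

float, str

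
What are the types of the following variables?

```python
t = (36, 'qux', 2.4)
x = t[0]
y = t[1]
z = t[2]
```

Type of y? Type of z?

tuple[1] is str; tuple[2] is float

str, float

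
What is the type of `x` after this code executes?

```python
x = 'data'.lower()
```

str.lower() returns str

str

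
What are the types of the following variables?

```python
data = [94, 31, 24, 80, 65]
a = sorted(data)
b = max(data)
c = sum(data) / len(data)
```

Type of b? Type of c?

max of ints returns int; int / int = float

int, float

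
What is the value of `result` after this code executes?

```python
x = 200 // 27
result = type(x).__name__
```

x is int; result = 'int'

'int'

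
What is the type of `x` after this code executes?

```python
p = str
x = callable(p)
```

callable() returns bool

bool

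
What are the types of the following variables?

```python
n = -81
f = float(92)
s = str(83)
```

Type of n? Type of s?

n is assigned a bare integer (no decimal point), so it is an int; s is assigned the result of calling str(), which returns a str

int, str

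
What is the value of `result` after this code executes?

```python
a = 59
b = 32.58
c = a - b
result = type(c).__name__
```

a is int; b is float; c is float; result = 'float'

'float'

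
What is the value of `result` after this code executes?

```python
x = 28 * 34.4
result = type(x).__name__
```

x is float; result = 'float'

'float'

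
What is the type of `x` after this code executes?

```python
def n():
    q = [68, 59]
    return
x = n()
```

Bare return returns None

NoneType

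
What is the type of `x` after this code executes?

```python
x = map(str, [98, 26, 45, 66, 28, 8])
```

map() returns a map object

map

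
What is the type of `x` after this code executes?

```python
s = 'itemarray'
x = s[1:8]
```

Slicing a str returns str

str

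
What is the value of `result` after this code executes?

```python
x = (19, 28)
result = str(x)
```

x = (19, 28); result = '(19, 28)'

'(19, 28)'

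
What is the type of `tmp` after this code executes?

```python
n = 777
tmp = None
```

None has type NoneType

NoneType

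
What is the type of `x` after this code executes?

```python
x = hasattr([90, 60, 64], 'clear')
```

hasattr() returns bool

bool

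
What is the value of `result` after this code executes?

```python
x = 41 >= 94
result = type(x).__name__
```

x is bool; result = 'bool'

'bool'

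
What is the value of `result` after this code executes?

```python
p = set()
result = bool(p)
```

p = set(); result = False

False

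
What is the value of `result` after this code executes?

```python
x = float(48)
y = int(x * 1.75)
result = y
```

x = 48.0; y = 84; result = 84

84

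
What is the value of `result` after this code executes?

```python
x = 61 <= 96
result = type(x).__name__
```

x is bool; result = 'bool'

'bool'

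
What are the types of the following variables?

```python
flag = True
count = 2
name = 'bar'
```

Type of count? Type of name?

count is assigned a bare integer (no decimal point), so it is an int; name is assigned a quoted string literal, so it is a str

int, str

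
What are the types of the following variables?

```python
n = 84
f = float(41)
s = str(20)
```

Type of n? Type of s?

n is assigned a bare integer (no decimal point), so it is an int; s is assigned the result of calling str(), which returns a str

int, str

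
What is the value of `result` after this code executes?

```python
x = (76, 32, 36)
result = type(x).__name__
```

x is tuple; result = 'tuple'

'tuple'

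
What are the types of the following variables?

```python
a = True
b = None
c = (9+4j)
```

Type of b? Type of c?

b is assigned None, whose type is NoneType; c is assigned (9+4j), an int plus an imaginary literal (j suffix), which evaluates to complex

NoneType, complex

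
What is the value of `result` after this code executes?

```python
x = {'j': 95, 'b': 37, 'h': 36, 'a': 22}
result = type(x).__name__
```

x is dict; result = 'dict'

'dict'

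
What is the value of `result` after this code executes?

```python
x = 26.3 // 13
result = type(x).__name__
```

x is float; result = 'float'

'float'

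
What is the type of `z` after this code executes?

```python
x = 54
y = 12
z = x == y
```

Equality comparison returns bool

bool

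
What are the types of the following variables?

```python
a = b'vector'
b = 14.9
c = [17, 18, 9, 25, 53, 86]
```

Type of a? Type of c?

a is assigned a bytes literal (b'...' prefix); c is assigned a list literal (square brackets)

bytes, list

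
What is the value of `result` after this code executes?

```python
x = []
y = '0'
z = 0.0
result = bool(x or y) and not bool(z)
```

x = []; y = '0'; z = 0.0; result = True

True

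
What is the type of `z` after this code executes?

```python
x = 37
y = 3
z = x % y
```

int % int = int

int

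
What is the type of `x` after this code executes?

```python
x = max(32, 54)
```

max() of ints returns int

int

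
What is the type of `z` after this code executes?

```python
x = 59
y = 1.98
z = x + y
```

int + float = float

float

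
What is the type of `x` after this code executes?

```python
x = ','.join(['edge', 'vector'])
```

str.join() returns str

str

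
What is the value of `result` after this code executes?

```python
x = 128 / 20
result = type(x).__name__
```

x is float; result = 'float'

'float'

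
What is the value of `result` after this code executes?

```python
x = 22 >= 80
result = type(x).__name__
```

x is bool; result = 'bool'

'bool'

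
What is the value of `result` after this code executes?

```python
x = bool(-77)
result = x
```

x = True; result = True

True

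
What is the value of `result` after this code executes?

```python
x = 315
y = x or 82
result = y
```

x = 315; y = 315; result = 315

315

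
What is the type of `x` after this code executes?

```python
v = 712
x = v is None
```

'is' comparison returns bool

bool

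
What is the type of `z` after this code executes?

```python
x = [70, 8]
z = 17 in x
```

'in' operator returns bool

bool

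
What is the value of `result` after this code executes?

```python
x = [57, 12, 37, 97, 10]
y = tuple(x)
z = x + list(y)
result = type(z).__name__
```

x is list; y is tuple; z is list; result = 'list'

'list'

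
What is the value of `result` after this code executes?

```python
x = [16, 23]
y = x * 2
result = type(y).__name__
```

x is list; y is list; result = 'list'

'list'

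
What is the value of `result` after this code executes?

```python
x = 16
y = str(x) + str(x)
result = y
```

x = 16; y = '1616'; result = '1616'

'1616'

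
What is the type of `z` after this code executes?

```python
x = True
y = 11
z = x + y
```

bool + int = int (bool is subclass of int)

int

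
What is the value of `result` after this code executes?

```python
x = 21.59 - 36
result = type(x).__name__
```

x is float; result = 'float'

'float'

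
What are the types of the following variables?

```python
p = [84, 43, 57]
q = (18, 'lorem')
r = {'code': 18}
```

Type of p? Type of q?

p is assigned a list literal (square brackets); q is assigned a tuple (parenthesized, comma-separated values)

list, tuple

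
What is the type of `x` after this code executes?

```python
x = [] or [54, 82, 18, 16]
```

'or' returns first truthy value (list)

list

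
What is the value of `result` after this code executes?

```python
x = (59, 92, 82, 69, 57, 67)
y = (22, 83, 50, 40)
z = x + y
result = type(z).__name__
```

x is tuple; y is tuple; z is tuple; result = 'tuple'

'tuple'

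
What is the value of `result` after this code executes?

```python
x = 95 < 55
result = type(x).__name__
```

x is bool; result = 'bool'

'bool'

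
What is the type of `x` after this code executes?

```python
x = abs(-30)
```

abs() of int returns int

int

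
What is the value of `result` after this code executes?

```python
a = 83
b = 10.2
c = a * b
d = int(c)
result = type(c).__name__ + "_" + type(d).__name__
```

a is int; b is float; c is float; d is int; result = 'float_int'

'float_int'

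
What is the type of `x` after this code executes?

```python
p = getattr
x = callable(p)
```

callable() returns bool

bool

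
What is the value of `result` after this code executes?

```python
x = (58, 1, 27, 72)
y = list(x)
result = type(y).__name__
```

x is tuple; y is list; result = 'list'

'list'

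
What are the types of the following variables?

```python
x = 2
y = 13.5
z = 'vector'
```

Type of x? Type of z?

x is assigned a bare integer (no decimal point), so it is an int; z is assigned a quoted string literal, so it is a str

int, str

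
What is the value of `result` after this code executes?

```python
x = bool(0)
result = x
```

x = False; result = False

False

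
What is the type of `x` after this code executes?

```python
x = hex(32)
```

hex() returns str representation

str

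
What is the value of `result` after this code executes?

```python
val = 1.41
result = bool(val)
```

val = 1.41; result = True

True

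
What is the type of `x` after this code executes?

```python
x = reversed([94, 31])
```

reversed() on a list returns list_reverseiterator

list_reverseiterator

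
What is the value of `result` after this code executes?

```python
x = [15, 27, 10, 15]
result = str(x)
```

x = [15, 27, 10, 15]; result = '[15, 27, 10, 15]'

'[15, 27, 10, 15]'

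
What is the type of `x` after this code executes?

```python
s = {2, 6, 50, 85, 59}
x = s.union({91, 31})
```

set.union() returns a new set

set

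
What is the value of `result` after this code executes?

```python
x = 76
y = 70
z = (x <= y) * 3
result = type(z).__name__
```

x is int; y is int; z is int; result = 'int'

'int'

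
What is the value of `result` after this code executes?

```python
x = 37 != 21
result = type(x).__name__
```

x is bool; result = 'bool'

'bool'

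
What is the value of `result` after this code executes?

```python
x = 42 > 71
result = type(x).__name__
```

x is bool; result = 'bool'

'bool'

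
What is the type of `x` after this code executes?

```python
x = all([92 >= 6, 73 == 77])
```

all() returns bool

bool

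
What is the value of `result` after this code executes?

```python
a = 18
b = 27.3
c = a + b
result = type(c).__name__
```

a is int; b is float; c is float; result = 'float'

'float'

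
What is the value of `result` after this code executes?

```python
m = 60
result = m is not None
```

m = 60; result = True

True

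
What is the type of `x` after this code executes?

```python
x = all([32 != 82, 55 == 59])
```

all() returns bool

bool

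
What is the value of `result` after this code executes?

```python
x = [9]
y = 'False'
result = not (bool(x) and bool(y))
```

x = [9]; y = 'False'; result = False

False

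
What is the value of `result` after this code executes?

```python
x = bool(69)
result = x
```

x = True; result = True

True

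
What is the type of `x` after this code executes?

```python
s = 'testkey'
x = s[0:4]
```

Slicing a str returns str

str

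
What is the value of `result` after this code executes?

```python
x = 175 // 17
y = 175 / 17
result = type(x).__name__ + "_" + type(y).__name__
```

x is int; y is float; result = 'int_float'

'int_float'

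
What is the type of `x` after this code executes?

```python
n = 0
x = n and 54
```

'and' returns first falsy value (0 is int)

int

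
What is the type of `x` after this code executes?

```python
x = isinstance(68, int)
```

isinstance() returns bool

bool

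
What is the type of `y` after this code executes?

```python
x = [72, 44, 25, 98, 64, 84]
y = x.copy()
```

list.copy() returns list

list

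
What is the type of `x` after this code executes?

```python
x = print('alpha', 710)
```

print() returns None

NoneType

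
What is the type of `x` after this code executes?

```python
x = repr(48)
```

repr() returns str

str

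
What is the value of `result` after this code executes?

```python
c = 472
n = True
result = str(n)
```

c = 472; n = True; result = 'True'

'True'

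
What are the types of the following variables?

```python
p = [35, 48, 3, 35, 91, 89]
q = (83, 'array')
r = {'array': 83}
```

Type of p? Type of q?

p is assigned a list literal (square brackets); q is assigned a tuple (parenthesized, comma-separated values)

list, tuple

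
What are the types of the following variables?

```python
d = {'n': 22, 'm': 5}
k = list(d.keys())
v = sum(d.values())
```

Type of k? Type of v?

list() converts to list; sum of ints is int

list, int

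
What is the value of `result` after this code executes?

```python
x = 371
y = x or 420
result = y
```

x = 371; y = 371; result = 371

371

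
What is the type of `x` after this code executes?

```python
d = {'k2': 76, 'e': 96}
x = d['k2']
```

Accessing dict[str, int] with str key returns int

int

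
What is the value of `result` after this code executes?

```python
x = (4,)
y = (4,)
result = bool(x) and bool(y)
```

x = (4,); y = (4,); result = True

True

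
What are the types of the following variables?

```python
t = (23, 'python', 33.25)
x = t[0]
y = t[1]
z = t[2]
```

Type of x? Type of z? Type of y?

tuple[0] is int; tuple[2] is float; tuple[1] is str

int, float, str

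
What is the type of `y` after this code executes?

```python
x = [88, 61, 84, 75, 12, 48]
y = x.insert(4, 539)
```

list.insert() returns None

NoneType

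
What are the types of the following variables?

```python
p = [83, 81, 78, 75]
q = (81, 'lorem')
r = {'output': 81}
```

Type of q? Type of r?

q is assigned a tuple (parenthesized, comma-separated values); r is assigned a dict literal ({key: value})

tuple, dict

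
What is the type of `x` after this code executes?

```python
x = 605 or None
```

'or' returns first truthy value

int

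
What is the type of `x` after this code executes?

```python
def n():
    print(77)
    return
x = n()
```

Bare return returns None

NoneType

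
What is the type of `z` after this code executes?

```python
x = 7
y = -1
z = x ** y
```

int ** negative = float

float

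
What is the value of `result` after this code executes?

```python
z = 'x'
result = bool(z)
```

z = 'x'; result = True

True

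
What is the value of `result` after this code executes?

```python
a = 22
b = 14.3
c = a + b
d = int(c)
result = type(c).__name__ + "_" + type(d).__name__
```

a is int; b is float; c is float; d is int; result = 'float_int'

'float_int'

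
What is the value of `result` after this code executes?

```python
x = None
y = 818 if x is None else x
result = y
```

x = None; y = 818; result = 818

818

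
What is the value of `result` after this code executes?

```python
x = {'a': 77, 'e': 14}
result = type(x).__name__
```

x is dict; result = 'dict'

'dict'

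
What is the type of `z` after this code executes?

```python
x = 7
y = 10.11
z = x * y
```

int * float = float

float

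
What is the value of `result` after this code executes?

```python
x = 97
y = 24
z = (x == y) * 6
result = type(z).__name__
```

x is int; y is int; z is int; result = 'int'

'int'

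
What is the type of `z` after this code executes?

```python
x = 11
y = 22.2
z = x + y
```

int + float = float

float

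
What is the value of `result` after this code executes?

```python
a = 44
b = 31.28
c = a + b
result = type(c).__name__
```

a is int; b is float; c is float; result = 'float'

'float'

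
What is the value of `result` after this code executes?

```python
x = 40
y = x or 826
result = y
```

x = 40; y = 40; result = 40

40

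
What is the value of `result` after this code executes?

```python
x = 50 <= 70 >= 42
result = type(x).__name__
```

x is bool; result = 'bool'

'bool'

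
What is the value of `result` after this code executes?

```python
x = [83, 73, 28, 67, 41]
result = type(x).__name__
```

x is list; result = 'list'

'list'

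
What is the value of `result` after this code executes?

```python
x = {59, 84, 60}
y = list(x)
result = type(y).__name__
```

x is set; y is list; result = 'list'

'list'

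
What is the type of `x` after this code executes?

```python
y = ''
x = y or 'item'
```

'or' returns first truthy value (str)

str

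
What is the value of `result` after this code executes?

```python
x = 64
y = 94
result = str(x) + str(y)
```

x = 64; y = 94; result = '6494'

'6494'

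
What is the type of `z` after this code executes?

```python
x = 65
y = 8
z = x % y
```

int % int = int

int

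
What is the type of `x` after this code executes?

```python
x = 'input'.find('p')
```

str.find() returns int index

int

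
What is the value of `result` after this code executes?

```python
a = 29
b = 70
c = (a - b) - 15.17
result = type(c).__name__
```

a is int; b is int; c is float; result = 'float'

'float'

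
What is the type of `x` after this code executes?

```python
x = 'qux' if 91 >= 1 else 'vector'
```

Both branches of conditional are str

str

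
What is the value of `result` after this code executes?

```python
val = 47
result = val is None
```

val = 47; result = False

False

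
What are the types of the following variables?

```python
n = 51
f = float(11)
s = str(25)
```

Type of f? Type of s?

f is assigned the result of calling float(), which returns a float; s is assigned the result of calling str(), which returns a str

float, str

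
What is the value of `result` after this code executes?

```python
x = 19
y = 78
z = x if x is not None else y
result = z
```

x = 19; y = 78; z = 19; result = 19

19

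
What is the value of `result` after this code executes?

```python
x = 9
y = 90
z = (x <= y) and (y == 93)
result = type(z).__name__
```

x is int; y is int; z is bool; result = 'bool'

'bool'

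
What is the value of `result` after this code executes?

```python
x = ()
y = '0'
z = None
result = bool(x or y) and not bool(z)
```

x = (); y = '0'; z = None; result = True

True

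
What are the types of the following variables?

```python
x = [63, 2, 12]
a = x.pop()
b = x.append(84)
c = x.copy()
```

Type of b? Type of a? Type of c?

append() returns None; pop() returns element; copy() returns list

NoneType, int, list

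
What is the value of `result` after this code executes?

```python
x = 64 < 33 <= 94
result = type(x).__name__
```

x is bool; result = 'bool'

'bool'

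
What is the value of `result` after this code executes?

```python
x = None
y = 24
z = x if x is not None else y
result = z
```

x = None; y = 24; z = 24; result = 24

24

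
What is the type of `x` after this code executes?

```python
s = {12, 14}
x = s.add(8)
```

set.add() returns None (mutates in place)

NoneType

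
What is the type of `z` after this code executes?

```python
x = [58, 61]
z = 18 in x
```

'in' operator returns bool

bool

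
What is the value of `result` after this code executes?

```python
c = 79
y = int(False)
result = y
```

c = 79; y = 0; result = 0

0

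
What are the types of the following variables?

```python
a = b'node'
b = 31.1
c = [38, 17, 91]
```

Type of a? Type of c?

a is assigned a bytes literal (b'...' prefix); c is assigned a list literal (square brackets)

bytes, list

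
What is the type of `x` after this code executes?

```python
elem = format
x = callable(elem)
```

callable() returns bool

bool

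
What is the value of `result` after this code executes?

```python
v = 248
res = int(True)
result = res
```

v = 248; res = 1; result = 1

1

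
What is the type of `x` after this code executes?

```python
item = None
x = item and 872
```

'and' returns first falsy value (None)

NoneType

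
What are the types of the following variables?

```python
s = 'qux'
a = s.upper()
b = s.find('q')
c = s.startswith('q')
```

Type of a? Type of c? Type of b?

upper() returns str; startswith() returns bool; find() returns int

str, bool, int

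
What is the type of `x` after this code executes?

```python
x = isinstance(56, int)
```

isinstance() returns bool

bool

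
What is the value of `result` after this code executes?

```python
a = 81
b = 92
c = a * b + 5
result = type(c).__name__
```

a is int; b is int; c is int; result = 'int'

'int'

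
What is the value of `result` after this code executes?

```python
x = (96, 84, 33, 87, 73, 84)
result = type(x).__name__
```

x is tuple; result = 'tuple'

'tuple'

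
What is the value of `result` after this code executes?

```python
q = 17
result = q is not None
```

q = 17; result = True

True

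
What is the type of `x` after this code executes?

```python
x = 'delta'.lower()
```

str.lower() returns str

str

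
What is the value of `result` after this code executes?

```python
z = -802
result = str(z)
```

z = -802; result = '-802'

'-802'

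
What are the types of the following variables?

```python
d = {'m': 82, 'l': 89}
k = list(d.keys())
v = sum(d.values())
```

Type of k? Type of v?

list() converts to list; sum of ints is int

list, int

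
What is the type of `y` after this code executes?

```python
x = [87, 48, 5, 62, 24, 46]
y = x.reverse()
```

list.reverse() returns None

NoneType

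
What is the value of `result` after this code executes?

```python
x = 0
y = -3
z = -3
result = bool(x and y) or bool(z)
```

x = 0; y = -3; z = -3; result = True

True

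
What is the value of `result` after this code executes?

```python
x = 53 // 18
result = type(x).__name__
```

x is int; result = 'int'

'int'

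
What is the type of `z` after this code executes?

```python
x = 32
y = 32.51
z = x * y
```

int * float = float

float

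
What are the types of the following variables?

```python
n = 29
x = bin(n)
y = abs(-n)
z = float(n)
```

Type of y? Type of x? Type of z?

abs() of int returns int; bin() returns str; float() returns float

int, str, float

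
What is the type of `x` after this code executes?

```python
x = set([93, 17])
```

set() constructor returns set

set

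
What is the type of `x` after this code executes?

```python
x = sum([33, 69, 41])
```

sum() of ints returns int

int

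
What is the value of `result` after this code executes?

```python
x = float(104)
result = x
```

x = 104.0; result = 104.0

104.0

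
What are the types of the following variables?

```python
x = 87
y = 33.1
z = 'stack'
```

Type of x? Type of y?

x is assigned a bare integer (no decimal point), so it is an int; y is assigned a number with a decimal point, so it is a float

int, float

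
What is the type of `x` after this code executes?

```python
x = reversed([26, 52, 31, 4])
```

reversed() on a list returns list_reverseiterator

list_reverseiterator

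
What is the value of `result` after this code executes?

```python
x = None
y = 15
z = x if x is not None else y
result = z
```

x = None; y = 15; z = 15; result = 15

15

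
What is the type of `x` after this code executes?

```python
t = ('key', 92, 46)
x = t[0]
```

Index 0 of tuple is a str literal

str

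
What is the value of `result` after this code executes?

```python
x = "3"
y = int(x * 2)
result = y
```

x = '3'; y = 33; result = 33

33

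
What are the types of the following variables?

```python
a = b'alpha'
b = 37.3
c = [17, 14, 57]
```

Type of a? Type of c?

a is assigned a bytes literal (b'...' prefix); c is assigned a list literal (square brackets)

bytes, list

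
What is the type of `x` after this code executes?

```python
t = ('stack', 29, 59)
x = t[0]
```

Index 0 of tuple is a str literal

str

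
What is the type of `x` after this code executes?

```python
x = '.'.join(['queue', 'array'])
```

str.join() returns str

str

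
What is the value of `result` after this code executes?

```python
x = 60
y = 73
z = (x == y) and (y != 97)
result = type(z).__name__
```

x is int; y is int; z is bool; result = 'bool'

'bool'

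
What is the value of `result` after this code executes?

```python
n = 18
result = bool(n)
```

n = 18; result = True

True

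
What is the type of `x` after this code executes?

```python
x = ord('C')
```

ord() returns int (code point)

int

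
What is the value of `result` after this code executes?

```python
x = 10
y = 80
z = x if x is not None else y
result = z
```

x = 10; y = 80; z = 10; result = 10

10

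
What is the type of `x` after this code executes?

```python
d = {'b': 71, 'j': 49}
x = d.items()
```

dict.items() returns dict_items view

dict_items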